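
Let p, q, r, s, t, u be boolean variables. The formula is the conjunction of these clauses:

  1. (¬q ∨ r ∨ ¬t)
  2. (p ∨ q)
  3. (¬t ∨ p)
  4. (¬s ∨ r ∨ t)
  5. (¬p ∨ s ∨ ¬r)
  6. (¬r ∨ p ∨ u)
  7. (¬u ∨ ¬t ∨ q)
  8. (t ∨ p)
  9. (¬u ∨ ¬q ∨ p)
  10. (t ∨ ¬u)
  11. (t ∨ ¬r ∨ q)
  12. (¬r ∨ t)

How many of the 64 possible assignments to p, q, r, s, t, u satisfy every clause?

7

Satisfying assignments:
  p=T q=F r=F s=F t=F u=F
  p=T q=F r=F s=F t=T u=F
  p=T q=F r=F s=T t=T u=F
  p=T q=F r=T s=T t=T u=F
  p=T q=T r=F s=F t=F u=F
  p=T q=T r=T s=T t=T u=F
  p=T q=T r=T s=T t=T u=T
Count: 7.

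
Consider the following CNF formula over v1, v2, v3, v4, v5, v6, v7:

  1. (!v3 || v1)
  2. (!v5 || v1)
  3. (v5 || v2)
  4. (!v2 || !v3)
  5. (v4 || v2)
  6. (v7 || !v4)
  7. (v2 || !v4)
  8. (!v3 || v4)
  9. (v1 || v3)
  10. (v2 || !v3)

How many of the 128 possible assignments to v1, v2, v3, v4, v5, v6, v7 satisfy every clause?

12

Split on v2, then v3.
  v2=T, v3=T: a clause becomes empty — 0.
  v2=T, v3=F: v5, v6 free; 3 ways for (v1,v4,v7) × 2^2 = 12.
  v2=F, v3=T: a clause becomes empty — 0.
  v2=F, v3=F: a clause becomes empty — 0.
Total: 0 + 12 + 0 + 0 = 12.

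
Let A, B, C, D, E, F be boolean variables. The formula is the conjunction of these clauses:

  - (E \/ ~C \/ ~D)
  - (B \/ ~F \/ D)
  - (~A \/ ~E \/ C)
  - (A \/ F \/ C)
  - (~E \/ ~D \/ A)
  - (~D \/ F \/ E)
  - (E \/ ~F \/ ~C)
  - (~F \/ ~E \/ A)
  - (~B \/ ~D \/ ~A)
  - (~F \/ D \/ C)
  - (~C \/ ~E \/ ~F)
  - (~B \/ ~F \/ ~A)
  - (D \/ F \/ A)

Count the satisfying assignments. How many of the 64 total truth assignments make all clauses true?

Case analysis on F and A:
  F=T, A=T: remaining (B,C,D,E) ∈ {(F,F,T,F)} — 1.
  F=T, A=F: remaining (B,C,D,E) ∈ {(F,F,T,F); (T,F,T,F)} — 2.
  F=F, A=T: 7 of the 16 assignments to (B,C,D,E) work.
  F=F, A=F: a clause becomes empty — 0.
Total: 1 + 2 + 7 + 0 = 10.

10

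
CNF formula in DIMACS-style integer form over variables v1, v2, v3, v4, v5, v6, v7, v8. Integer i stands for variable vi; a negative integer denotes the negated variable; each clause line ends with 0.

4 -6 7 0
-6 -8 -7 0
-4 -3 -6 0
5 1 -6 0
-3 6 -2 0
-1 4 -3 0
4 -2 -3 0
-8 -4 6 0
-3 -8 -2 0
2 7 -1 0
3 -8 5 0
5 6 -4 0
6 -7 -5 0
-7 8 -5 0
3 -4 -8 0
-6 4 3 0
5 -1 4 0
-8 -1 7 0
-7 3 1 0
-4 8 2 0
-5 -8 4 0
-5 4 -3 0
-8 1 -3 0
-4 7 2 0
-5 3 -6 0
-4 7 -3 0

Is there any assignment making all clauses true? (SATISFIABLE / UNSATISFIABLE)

SATISFIABLE

Set v1 = True and propagate.
Branch on v2: take v2 = True.
The remaining clauses are satisfied by v3 = False, v4 = True, v5 = True, v6 = False, v7 = False, v8 = False.
So v1=True, v2=True, v3=False, v4=True, v5=True, v6=False, v7=False, v8=False is a satisfying assignment.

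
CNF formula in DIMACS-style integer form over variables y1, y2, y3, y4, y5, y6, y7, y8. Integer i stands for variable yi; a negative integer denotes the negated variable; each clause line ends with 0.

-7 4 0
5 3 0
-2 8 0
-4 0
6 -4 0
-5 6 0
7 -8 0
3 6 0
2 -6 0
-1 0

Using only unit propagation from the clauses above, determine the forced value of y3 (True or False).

True

(NOT y4) stands alone — y4 = False.
In (NOT y7 OR y4), y4 is now false; NOT y7 must hold, so y7 = False.
From (y7 OR NOT y8) and y7 = False: y8 = False.
From (NOT y2 OR y8) and y8 = False: y2 = False.
(NOT y6 OR y2) with y2 = False leaves only NOT y6, so y6 = False.
(NOT y5 OR y6) with y6 = False leaves only NOT y5, so y5 = False.
From (y3 OR y5) and y5 = False: y3 = True.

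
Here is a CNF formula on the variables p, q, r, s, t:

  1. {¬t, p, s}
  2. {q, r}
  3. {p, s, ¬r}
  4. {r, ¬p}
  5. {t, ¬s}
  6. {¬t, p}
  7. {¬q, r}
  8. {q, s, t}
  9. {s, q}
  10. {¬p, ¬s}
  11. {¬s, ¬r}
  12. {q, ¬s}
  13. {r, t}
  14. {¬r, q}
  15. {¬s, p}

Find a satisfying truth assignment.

p=T  q=T  r=T  s=F  t=F

Check each clause:
  1. {p, s, ¬t} — p is true.
  2. {r, q} — q is true.
  3. {p, s, ¬r} — p is true.
  4. {¬p, r} — r is true.
  5. {t, ¬s} — ¬s is true.
  6. {p, ¬t} — p is true.
  7. {r, ¬q} — r is true.
  8. {q, t, s} — q is true.
  9. {s, q} — q is true.
  10. {¬s, ¬p} — ¬s is true.
  11. {¬r, ¬s} — ¬s is true.
  12. {q, ¬s} — q is true.
  13. {r, t} — r is true.
  14. {¬r, q} — q is true.
  15. {p, ¬s} — p is true.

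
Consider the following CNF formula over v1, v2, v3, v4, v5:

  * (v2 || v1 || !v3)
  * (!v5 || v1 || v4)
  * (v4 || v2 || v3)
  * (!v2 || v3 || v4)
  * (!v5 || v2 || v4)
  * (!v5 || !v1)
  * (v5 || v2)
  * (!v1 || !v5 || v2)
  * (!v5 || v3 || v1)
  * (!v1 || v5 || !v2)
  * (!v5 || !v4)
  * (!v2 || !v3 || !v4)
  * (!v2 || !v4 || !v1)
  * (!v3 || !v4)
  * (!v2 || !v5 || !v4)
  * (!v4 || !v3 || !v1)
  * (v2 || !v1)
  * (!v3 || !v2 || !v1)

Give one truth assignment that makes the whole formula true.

v1 = F, v2 = T, v3 = T, v4 = F, v5 = F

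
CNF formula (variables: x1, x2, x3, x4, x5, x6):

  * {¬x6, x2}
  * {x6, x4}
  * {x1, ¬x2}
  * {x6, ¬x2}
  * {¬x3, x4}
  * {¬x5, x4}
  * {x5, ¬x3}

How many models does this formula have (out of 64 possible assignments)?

10

Split on x2, then x4.
  x2=T, x4=T: remaining (x1,x3,x5,x6) ∈ {(T,F,F,T); (T,F,T,T); (T,T,T,T)} — 3.
  x2=T, x4=F: remaining (x1,x3,x5,x6) ∈ {(T,F,F,T)} — 1.
  x2=F, x4=T: x1 free; 3 ways for (x3,x5,x6) × 2^1 = 6.
  x2=F, x4=F: a clause becomes empty — 0.
Total: 3 + 1 + 6 + 0 = 10.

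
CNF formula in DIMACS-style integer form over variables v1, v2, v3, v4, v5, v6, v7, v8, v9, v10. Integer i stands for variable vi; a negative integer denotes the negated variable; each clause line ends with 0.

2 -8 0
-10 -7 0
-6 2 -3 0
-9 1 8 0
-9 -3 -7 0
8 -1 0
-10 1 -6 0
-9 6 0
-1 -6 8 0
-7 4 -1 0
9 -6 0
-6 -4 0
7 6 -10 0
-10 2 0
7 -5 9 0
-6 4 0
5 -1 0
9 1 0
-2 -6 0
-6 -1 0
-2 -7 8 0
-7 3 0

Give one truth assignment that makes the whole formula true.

v1=True  v2=True  v3=True  v4=True  v5=True  v6=False  v7=True  v8=True  v9=False  v10=False

v10 occurs only negated in the remaining clauses — set v10 = False.
Try v1 = True.
  then v8 is forced to True.
  then v2 is forced to True.
  then v5 is forced to True.
  then v6 is forced to False.
  then v9 is forced to False.
  then v7 is forced to True.
  then v4 is forced to True.
  then v3 is forced to True.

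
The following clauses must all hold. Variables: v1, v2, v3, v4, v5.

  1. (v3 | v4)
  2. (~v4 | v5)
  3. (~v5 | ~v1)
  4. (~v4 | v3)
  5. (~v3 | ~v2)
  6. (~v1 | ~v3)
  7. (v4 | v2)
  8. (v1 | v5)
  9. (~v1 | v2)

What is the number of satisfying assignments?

The models are:
  v1=F v2=F v3=T v4=T v5=T
That's 1 in total.

1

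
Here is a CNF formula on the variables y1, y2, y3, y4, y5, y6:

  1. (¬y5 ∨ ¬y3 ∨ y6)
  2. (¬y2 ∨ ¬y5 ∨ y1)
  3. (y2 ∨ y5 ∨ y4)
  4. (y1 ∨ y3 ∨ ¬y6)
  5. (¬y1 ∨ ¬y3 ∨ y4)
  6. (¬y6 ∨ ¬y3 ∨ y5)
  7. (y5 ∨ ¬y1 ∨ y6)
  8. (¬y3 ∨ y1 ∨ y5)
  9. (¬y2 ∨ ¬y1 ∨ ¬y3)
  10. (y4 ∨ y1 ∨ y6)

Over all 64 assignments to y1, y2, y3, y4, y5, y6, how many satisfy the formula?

17

Case analysis on y1 and y3:
  y1=1, y3=1: remaining (y2,y4,y5,y6) ∈ {(0,1,1,1)} — 1.
  y1=1, y3=0: 11 of the 16 assignments to (y2,y4,y5,y6) work.
  y1=0, y3=1: remaining (y2,y4,y5,y6) ∈ {(0,0,1,1); (0,1,1,1)} — 2.
  y1=0, y3=0: remaining (y2,y4,y5,y6) ∈ {(0,1,0,0); (0,1,1,0); (1,1,0,0)} — 3.
Total: 1 + 11 + 2 + 3 = 17.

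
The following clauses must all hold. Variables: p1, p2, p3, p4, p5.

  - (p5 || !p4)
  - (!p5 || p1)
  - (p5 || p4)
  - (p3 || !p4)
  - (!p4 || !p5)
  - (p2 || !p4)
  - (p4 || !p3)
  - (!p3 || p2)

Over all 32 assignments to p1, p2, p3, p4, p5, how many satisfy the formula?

The models are:
  p1=1 p2=0 p3=0 p4=0 p5=1
  p1=1 p2=1 p3=0 p4=0 p5=1
Count: 2.

2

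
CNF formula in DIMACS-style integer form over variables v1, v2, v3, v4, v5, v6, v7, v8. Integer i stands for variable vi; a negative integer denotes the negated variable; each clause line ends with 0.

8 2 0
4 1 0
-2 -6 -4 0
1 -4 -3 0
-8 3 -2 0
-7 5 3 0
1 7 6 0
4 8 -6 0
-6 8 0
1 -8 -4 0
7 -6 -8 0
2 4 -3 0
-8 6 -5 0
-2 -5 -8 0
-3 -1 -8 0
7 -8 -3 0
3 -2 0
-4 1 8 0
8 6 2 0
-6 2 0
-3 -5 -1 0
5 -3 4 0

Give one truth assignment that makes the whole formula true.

v1 = T  v2 = F  v3 = F  v4 = T  v5 = F  v6 = F  v7 = F  v8 = T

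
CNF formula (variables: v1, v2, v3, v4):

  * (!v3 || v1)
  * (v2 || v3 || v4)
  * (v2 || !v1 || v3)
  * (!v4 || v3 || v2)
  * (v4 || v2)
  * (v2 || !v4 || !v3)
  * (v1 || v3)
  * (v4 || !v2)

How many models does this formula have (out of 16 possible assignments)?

2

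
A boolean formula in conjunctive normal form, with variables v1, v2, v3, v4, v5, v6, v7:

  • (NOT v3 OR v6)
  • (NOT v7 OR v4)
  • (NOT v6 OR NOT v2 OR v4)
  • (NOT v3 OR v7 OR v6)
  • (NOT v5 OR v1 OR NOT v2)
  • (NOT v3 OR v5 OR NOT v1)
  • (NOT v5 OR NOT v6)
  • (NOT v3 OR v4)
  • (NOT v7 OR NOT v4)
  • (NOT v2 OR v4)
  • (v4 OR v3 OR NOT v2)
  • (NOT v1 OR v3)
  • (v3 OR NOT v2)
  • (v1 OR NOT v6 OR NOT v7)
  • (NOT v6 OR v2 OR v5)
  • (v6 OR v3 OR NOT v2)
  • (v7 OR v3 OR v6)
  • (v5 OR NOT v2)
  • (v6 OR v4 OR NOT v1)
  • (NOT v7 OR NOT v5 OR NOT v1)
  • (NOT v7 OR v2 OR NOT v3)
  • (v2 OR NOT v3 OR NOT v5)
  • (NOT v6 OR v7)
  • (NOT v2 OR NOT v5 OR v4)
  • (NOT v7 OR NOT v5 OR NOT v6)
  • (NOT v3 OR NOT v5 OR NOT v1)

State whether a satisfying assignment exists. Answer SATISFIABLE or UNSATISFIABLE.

UNSATISFIABLE

v3 = True:
  propagation gives v6=True, v5=False, v1=False, v4=True; an empty clause results — contradiction.
v3 = False:
  v6 = True:
    propagation gives v5=False; an empty clause results — contradiction.
  v6 = False:
    propagation gives v7=True, v4=True; an empty clause results — contradiction.
Every branch closes, so no satisfying assignment exists.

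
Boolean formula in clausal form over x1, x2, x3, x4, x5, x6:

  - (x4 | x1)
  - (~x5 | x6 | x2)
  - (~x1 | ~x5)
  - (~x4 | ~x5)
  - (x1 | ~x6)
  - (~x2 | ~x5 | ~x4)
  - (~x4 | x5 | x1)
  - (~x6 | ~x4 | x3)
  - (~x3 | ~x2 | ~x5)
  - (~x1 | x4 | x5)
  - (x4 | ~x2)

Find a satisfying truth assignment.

Branch on x1: take x1 = True.
  then x5 is forced to False.
  then x4 is forced to True.
Branch on x3: take x3 = True.
x2, x6 are now unconstrained; take x2 = True, x6 = False.
Check each clause:
  1. (x4 | x1) — x1 is true.
  2. (~x5 | x2 | x6) — x2 is true.
  3. (~x1 | ~x5) — ~x5 is true.
  4. (~x4 | ~x5) — ~x5 is true.
  5. (x1 | ~x6) — x1 is true.
  6. (~x2 | ~x4 | ~x5) — ~x5 is true.
  7. (x1 | ~x4 | x5) — x1 is true.
  8. (x3 | ~x4 | ~x6) — ~x6 is true.
  9. (~x2 | ~x3 | ~x5) — ~x5 is true.
  10. (x5 | ~x1 | x4) — x4 is true.
  11. (x4 | ~x2) — x4 is true.

x1=1  x2=1  x3=1  x4=1  x5=0  x6=0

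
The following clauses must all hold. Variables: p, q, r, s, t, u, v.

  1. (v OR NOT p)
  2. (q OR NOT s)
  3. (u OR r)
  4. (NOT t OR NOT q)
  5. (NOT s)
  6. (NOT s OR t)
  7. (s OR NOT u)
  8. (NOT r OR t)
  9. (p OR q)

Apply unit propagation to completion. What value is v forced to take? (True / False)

Unit clause (NOT s) sets s = False.
(s OR NOT u): since s = False, the clause reduces to (NOT u). u = False.
(r OR u) with u = False leaves only r, so r = True.
(NOT r OR t): since r = True, the clause reduces to (t). t = True.
From (NOT q OR NOT t) and t = True: q = False.
(q OR p): since q = False, the clause reduces to (p). p = True.
From (NOT p OR v) and p = True: v = True.

True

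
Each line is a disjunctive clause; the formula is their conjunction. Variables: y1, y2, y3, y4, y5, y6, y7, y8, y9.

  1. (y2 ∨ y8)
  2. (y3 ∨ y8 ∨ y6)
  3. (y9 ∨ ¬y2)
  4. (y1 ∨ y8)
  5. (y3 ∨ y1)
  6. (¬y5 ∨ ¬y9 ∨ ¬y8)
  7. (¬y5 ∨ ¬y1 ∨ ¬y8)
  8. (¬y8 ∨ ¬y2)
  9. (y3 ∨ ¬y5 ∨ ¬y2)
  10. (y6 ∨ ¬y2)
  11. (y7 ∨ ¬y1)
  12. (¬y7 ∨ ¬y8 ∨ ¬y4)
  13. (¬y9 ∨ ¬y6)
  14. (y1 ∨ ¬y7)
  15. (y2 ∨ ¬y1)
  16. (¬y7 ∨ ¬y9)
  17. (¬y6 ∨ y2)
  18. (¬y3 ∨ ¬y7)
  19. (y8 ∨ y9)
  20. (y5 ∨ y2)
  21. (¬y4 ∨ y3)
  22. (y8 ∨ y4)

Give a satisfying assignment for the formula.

y1=0, y2=0, y3=1, y4=1, y5=1, y6=0, y7=0, y8=1, y9=0

Check each clause:
  1. (y8 ∨ y2) — y8 is true.
  2. (y6 ∨ y3 ∨ y8) — y8 is true.
  3. (y9 ∨ ¬y2) — ¬y2 is true.
  4. (y8 ∨ y1) — y8 is true.
  5. (y1 ∨ y3) — y3 is true.
  6. (¬y9 ∨ ¬y8 ∨ ¬y5) — ¬y9 is true.
  7. (¬y1 ∨ ¬y5 ∨ ¬y8) — ¬y1 is true.
  8. (¬y8 ∨ ¬y2) — ¬y2 is true.
  9. (¬y2 ∨ ¬y5 ∨ y3) — y3 is true.
  10. (y6 ∨ ¬y2) — ¬y2 is true.
  11. (y7 ∨ ¬y1) — ¬y1 is true.
  12. (¬y8 ∨ ¬y4 ∨ ¬y7) — ¬y7 is true.
  13. (¬y9 ∨ ¬y6) — ¬y6 is true.
  14. (¬y7 ∨ y1) — ¬y7 is true.
  15. (¬y1 ∨ y2) — ¬y1 is true.
  16. (¬y7 ∨ ¬y9) — ¬y7 is true.
  17. (y2 ∨ ¬y6) — ¬y6 is true.
  18. (¬y7 ∨ ¬y3) — ¬y7 is true.
  19. (y9 ∨ y8) — y8 is true.
  20. (y5 ∨ y2) — y5 is true.
  21. (y3 ∨ ¬y4) — y3 is true.
  22. (y8 ∨ y4) — y8 is true.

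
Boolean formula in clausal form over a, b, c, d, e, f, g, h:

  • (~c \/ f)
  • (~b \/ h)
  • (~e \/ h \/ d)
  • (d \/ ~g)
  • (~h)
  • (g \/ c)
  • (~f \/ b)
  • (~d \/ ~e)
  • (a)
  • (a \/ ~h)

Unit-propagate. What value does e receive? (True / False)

False

Unit clause (~h) sets h = False.
(h \/ ~b) with h = False leaves only ~b, so b = False.
From (b \/ ~f) and b = False: f = False.
(f \/ ~c): since f = False, the clause reduces to (~c). c = False.
From (c \/ g) and c = False: g = True.
From (d \/ ~g) and g = True: d = True.
From (~d \/ ~e) and d = True: e = False.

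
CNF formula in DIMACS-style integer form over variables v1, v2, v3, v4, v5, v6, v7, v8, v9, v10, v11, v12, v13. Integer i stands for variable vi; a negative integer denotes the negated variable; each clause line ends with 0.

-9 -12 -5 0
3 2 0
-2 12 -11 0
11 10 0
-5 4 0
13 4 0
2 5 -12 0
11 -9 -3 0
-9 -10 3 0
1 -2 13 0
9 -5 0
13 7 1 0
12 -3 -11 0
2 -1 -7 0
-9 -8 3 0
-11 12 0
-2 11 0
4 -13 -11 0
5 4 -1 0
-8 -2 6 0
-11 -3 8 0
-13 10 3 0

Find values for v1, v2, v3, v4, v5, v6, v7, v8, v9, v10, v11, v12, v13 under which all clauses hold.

v1=False, v2=False, v3=True, v4=True, v5=False, v6=False, v7=True, v8=False, v9=False, v10=True, v11=False, v12=False, v13=True

Check each clause:
  1. (~v12 | ~v9 | ~v5) — ~v5 is true.
  2. (v3 | v2) — v3 is true.
  3. (v12 | ~v2 | ~v11) — ~v11 is true.
  4. (v10 | v11) — v10 is true.
  5. (v4 | ~v5) — ~v5 is true.
  6. (v13 | v4) — v4 is true.
  7. (v2 | v5 | ~v12) — ~v12 is true.
  8. (v11 | ~v9 | ~v3) — ~v9 is true.
  9. (v3 | ~v9 | ~v10) — v3 is true.
  10. (~v2 | v13 | v1) — v13 is true.
  11. (v9 | ~v5) — ~v5 is true.
  12. (v13 | v7 | v1) — v13 is true.
  13. (~v3 | ~v11 | v12) — ~v11 is true.
  14. (~v7 | ~v1 | v2) — ~v1 is true.
  15. (~v9 | ~v8 | v3) — ~v8 is true.
  16. (~v11 | v12) — ~v11 is true.
  17. (v11 | ~v2) — ~v2 is true.
  18. (v4 | ~v11 | ~v13) — v4 is true.
  19. (v5 | ~v1 | v4) — v4 is true.
  20. (~v2 | v6 | ~v8) — ~v8 is true.
  21. (v8 | ~v11 | ~v3) — ~v11 is true.
  22. (v3 | ~v13 | v10) — v10 is true.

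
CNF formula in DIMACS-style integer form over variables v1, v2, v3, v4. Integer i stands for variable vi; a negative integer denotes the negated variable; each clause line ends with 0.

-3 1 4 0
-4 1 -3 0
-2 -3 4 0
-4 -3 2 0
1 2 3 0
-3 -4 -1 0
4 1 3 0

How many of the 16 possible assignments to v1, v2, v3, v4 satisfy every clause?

Satisfying assignments:
  v1=F v2=T v3=F v4=T
  v1=T v2=F v3=F v4=F
  v1=T v2=F v3=F v4=T
  v1=T v2=F v3=T v4=F
  v1=T v2=T v3=F v4=F
  v1=T v2=T v3=F v4=T
That's 6 in total.

6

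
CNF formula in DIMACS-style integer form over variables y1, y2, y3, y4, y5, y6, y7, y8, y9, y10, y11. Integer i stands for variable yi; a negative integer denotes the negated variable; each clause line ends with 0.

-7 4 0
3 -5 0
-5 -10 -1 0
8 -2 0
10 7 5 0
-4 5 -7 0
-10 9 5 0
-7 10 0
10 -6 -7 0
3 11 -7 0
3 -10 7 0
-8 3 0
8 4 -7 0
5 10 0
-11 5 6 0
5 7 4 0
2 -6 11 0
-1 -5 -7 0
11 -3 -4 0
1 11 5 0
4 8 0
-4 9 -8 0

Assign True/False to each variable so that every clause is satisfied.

y1=F, y2=F, y3=T, y4=T, y5=T, y6=F, y7=F, y8=F, y9=T, y10=F, y11=T

Pure literal: y9 appears only positively; assign y9 = True.
Set y1 = False and propagate.
For the remaining variables, y2 = False, y3 = True, y4 = True, y5 = True, y6 = False, y7 = False, y8 = False, y10 = False, y11 = True works.
Every clause has at least one true literal under this assignment.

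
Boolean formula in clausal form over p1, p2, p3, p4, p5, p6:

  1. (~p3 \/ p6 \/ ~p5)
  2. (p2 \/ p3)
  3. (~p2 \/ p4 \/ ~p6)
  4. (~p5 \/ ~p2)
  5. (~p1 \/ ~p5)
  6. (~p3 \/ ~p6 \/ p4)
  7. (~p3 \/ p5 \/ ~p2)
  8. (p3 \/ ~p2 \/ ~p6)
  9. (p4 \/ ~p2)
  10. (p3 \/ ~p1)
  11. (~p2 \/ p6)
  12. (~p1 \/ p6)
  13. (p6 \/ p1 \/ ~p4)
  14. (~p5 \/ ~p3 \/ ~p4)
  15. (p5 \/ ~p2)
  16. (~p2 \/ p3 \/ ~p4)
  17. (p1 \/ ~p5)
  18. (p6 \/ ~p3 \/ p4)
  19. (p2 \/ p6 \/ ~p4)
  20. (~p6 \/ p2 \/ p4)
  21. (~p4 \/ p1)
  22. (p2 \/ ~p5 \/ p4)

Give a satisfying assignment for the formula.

p1=True, p2=False, p3=True, p4=True, p5=False, p6=True

Check each clause:
  1. (p6 \/ ~p5 \/ ~p3) — ~p5 is true.
  2. (p3 \/ p2) — p3 is true.
  3. (~p6 \/ ~p2 \/ p4) — p4 is true.
  4. (~p5 \/ ~p2) — ~p5 is true.
  5. (~p5 \/ ~p1) — ~p5 is true.
  6. (~p3 \/ p4 \/ ~p6) — p4 is true.
  7. (~p2 \/ ~p3 \/ p5) — ~p2 is true.
  8. (~p6 \/ ~p2 \/ p3) — p3 is true.
  9. (~p2 \/ p4) — p4 is true.
  10. (p3 \/ ~p1) — p3 is true.
  11. (p6 \/ ~p2) — p6 is true.
  12. (~p1 \/ p6) — p6 is true.
  13. (~p4 \/ p6 \/ p1) — p1 is true.
  14. (~p4 \/ ~p3 \/ ~p5) — ~p5 is true.
  15. (~p2 \/ p5) — ~p2 is true.
  16. (~p4 \/ ~p2 \/ p3) — p3 is true.
  17. (~p5 \/ p1) — p1 is true.
  18. (p4 \/ p6 \/ ~p3) — p4 is true.
  19. (p2 \/ ~p4 \/ p6) — p6 is true.
  20. (p4 \/ p2 \/ ~p6) — p4 is true.
  21. (~p4 \/ p1) — p1 is true.
  22. (~p5 \/ p4 \/ p2) — ~p5 is true.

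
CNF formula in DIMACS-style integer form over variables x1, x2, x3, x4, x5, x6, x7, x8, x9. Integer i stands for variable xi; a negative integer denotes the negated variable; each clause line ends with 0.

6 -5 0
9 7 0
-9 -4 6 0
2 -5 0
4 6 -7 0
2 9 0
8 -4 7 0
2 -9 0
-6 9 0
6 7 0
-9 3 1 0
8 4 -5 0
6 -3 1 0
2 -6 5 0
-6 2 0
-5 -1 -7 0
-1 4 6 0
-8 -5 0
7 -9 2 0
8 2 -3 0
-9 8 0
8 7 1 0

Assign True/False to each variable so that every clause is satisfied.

x1 = True, x2 = True, x3 = True, x4 = False, x5 = False, x6 = True, x7 = True, x8 = True, x9 = True

Check each clause:
  1. (~x5 | x6) — ~x5 is true.
  2. (x9 | x7) — x9 is true.
  3. (~x9 | ~x4 | x6) — ~x4 is true.
  4. (x2 | ~x5) — x2 is true.
  5. (x4 | ~x7 | x6) — x6 is true.
  6. (x2 | x9) — x9 is true.
  7. (x7 | ~x4 | x8) — x8 is true.
  8. (~x9 | x2) — x2 is true.
  9. (~x6 | x9) — x9 is true.
  10. (x7 | x6) — x6 is true.
  11. (x1 | ~x9 | x3) — x1 is true.
  12. (x8 | ~x5 | x4) — x8 is true.
  13. (x6 | x1 | ~x3) — x1 is true.
  14. (x5 | ~x6 | x2) — x2 is true.
  15. (x2 | ~x6) — x2 is true.
  16. (~x5 | ~x7 | ~x1) — ~x5 is true.
  17. (x6 | ~x1 | x4) — x6 is true.
  18. (~x5 | ~x8) — ~x5 is true.
  19. (~x9 | x2 | x7) — x2 is true.
  20. (x8 | x2 | ~x3) — x8 is true.
  21. (x8 | ~x9) — x8 is true.
  22. (x1 | x7 | x8) — x8 is true.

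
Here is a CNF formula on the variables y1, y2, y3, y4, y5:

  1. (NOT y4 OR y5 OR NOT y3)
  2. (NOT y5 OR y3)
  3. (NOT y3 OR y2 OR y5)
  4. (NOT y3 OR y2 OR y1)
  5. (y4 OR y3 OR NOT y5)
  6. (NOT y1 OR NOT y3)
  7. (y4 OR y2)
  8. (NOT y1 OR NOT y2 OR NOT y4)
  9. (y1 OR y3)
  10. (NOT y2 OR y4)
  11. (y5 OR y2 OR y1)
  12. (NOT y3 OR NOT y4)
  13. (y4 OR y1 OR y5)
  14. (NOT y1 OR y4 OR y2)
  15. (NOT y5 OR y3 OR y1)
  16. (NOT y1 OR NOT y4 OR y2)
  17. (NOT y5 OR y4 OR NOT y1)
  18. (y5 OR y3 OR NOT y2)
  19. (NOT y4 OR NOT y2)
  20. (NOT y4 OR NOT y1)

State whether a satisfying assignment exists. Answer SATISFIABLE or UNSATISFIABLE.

UNSATISFIABLE

y4 = True:
  propagation gives y3=False, y5=False, y1=True; an empty clause results — contradiction.
y4 = False:
  propagation gives y2=True; an empty clause results — contradiction.
Every branch closes, so no satisfying assignment exists.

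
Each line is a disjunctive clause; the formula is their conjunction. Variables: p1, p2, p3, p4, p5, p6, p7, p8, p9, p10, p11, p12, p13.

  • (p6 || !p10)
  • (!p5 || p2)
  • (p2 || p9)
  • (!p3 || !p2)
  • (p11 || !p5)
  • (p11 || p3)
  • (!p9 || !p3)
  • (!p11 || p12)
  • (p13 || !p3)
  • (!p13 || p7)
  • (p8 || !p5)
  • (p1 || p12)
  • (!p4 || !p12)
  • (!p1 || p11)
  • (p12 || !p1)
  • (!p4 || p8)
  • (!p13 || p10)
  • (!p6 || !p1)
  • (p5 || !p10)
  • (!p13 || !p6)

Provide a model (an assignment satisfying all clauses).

p1=T, p2=T, p3=F, p4=F, p5=F, p6=F, p7=F, p8=T, p9=F, p10=F, p11=T, p12=T, p13=F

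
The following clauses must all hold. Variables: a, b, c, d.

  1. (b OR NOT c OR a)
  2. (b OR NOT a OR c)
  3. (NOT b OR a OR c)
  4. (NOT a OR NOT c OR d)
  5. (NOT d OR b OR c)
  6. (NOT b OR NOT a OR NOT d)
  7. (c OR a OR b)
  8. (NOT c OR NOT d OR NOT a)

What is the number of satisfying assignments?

The models are:
  a=F b=T c=T d=F
  a=F b=T c=T d=T
  a=T b=T c=F d=F
Count: 3.

3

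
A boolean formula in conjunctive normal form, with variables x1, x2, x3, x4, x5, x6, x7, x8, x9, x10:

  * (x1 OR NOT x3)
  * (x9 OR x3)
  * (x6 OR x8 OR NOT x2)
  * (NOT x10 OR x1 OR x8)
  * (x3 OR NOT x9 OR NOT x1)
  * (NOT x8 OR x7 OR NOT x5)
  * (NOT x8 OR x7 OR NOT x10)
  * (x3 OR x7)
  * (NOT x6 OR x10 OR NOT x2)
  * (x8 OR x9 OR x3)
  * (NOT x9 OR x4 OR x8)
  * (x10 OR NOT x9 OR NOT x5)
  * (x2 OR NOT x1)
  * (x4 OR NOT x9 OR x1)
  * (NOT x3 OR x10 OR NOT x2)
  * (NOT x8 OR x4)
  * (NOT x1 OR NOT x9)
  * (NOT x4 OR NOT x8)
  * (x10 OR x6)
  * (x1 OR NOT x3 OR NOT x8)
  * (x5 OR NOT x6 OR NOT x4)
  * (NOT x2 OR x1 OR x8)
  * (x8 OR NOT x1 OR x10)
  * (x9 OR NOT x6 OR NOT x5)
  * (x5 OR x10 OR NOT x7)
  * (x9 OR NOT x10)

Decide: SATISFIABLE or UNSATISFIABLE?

UNSATISFIABLE

x8 = True:
  propagation gives x4=True; an empty clause results — contradiction.
x8 = False:
  x9 = True:
    propagation gives x4=True, x1=False, x3=False, x10=False; an empty clause results — contradiction.
  x9 = False:
    propagation gives x3=True, x1=True, x2=True, x6=True; an empty clause results — contradiction.
Every branch closes, so no satisfying assignment exists.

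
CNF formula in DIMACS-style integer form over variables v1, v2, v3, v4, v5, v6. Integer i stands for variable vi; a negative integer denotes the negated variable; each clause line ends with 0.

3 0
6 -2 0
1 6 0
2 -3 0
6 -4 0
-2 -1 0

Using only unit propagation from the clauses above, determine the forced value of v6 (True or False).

True

(v3) stands alone — v3 = True.
From (~v3 | v2) and v3 = True: v2 = True.
From (v6 | ~v2) and v2 = True: v6 = True.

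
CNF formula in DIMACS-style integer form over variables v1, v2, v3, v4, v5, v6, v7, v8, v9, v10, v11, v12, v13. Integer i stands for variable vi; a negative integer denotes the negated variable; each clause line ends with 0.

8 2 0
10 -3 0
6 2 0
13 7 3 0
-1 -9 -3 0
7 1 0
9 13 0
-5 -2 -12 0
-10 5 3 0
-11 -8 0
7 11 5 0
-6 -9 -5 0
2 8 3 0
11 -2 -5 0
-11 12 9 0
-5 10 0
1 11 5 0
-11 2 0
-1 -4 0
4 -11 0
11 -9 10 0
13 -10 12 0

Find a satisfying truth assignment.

v1=0, v2=0, v3=1, v4=0, v5=1, v6=1, v7=1, v8=1, v9=0, v10=1, v11=0, v12=1, v13=1

Check each clause:
  1. {v2, v8} — v8 is true.
  2. {¬v3, v10} — v10 is true.
  3. {v2, v6} — v6 is true.
  4. {v3, v13, v7} — v3 is true.
  5. {¬v3, ¬v1, ¬v9} — ¬v1 is true.
  6. {v7, v1} — v7 is true.
  7. {v9, v13} — v13 is true.
  8. {¬v2, ¬v12, ¬v5} — ¬v2 is true.
  9. {¬v10, v5, v3} — v3 is true.
  10. {¬v11, ¬v8} — ¬v11 is true.
  11. {v7, v11, v5} — v5 is true.
  12. {¬v6, ¬v9, ¬v5} — ¬v9 is true.
  13. {v8, v3, v2} — v8 is true.
  14. {¬v5, ¬v2, v11} — ¬v2 is true.
  15. {v9, ¬v11, v12} — v12 is true.
  16. {¬v5, v10} — v10 is true.
  17. {v5, v1, v11} — v5 is true.
  18. {¬v11, v2} — ¬v11 is true.
  19. {¬v4, ¬v1} — ¬v4 is true.
  20. {¬v11, v4} — ¬v11 is true.
  21. {v11, v10, ¬v9} — v10 is true.
  22. {¬v10, v12, v13} — v12 is true.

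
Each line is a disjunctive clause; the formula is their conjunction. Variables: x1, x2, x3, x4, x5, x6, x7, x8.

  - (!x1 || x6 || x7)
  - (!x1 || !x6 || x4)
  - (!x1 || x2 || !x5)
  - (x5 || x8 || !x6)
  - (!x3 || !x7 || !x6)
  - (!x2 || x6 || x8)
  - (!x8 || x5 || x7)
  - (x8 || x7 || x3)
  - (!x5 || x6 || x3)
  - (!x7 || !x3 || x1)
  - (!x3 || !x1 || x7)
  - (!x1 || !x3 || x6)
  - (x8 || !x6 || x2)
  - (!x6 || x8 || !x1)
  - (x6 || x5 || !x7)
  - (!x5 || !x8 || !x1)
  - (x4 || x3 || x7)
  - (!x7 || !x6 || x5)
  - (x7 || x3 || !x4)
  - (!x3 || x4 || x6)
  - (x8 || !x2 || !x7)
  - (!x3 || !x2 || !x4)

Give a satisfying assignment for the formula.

x1=False, x2=False, x3=True, x4=True, x5=True, x6=True, x7=False, x8=True

Check each clause:
  1. (!x1 || x6 || x7) — x6 is true.
  2. (!x6 || x4 || !x1) — x4 is true.
  3. (!x1 || !x5 || x2) — !x1 is true.
  4. (!x6 || x8 || x5) — x8 is true.
  5. (!x7 || !x6 || !x3) — !x7 is true.
  6. (x6 || x8 || !x2) — x8 is true.
  7. (x5 || !x8 || x7) — x5 is true.
  8. (x8 || x3 || x7) — x8 is true.
  9. (x3 || x6 || !x5) — x3 is true.
  10. (!x3 || x1 || !x7) — !x7 is true.
  11. (x7 || !x3 || !x1) — !x1 is true.
  12. (!x1 || x6 || !x3) — x6 is true.
  13. (x2 || x8 || !x6) — x8 is true.
  14. (!x1 || !x6 || x8) — x8 is true.
  15. (x6 || !x7 || x5) — !x7 is true.
  16. (!x8 || !x5 || !x1) — !x1 is true.
  17. (x7 || x3 || x4) — x3 is true.
  18. (!x6 || x5 || !x7) — !x7 is true.
  19. (!x4 || x7 || x3) — x3 is true.
  20. (x6 || x4 || !x3) — x4 is true.
  21. (x8 || !x7 || !x2) — x8 is true.
  22. (!x2 || !x4 || !x3) — !x2 is true.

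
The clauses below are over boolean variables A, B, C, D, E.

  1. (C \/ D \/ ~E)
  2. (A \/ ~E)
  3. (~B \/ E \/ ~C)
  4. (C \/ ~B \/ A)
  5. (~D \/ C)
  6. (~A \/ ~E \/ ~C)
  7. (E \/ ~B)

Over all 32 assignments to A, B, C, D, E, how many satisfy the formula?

6

Satisfying assignments:
  A=0 B=0 C=0 D=0 E=0
  A=0 B=0 C=1 D=0 E=0
  A=0 B=0 C=1 D=1 E=0
  A=1 B=0 C=0 D=0 E=0
  A=1 B=0 C=1 D=0 E=0
  A=1 B=0 C=1 D=1 E=0
Count: 6.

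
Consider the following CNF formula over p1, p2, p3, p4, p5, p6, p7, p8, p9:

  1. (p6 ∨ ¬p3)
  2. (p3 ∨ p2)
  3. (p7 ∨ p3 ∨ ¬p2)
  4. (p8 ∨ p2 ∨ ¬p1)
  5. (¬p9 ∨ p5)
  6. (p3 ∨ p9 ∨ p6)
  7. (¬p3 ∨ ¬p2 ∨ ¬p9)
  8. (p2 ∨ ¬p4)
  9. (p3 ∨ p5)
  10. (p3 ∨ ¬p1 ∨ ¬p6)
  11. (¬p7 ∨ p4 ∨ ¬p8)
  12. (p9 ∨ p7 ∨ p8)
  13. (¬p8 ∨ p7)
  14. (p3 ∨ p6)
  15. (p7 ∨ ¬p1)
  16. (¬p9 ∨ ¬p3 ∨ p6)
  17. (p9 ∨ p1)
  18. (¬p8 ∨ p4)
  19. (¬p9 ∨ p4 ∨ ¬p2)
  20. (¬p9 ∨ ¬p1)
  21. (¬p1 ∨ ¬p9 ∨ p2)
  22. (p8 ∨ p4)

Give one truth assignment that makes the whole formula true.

Set p1 = True and propagate.
  then p7 is forced to True.
  then p9 is forced to False.
Try p2 = True.
The remaining clauses are satisfied by p3 = True, p4 = True, p5 = False, p6 = True, p8 = False.

p1=True  p2=True  p3=True  p4=True  p5=False  p6=True  p7=True  p8=False  p9=False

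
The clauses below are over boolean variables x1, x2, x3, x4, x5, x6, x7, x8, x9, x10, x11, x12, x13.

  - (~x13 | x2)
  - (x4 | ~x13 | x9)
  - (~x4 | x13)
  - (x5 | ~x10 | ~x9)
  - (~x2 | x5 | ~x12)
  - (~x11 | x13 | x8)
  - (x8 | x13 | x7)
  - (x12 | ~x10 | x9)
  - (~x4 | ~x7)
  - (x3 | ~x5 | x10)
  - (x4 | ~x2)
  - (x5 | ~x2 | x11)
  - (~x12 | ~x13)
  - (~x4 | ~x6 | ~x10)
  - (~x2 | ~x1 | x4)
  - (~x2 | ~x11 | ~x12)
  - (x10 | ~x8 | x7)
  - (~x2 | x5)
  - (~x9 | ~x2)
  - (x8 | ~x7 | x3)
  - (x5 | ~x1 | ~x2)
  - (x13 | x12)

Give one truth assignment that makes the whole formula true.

x1 = F, x2 = F, x3 = F, x4 = F, x5 = F, x6 = T, x7 = F, x8 = T, x9 = F, x10 = T, x11 = T, x12 = T, x13 = F

Check each clause:
  1. (x2 | ~x13) — ~x13 is true.
  2. (x4 | x9 | ~x13) — ~x13 is true.
  3. (~x4 | x13) — ~x4 is true.
  4. (x5 | ~x10 | ~x9) — ~x9 is true.
  5. (x5 | ~x2 | ~x12) — ~x2 is true.
  6. (x8 | ~x11 | x13) — x8 is true.
  7. (x8 | x13 | x7) — x8 is true.
  8. (~x10 | x9 | x12) — x12 is true.
  9. (~x7 | ~x4) — ~x7 is true.
  10. (x3 | x10 | ~x5) — x10 is true.
  11. (~x2 | x4) — ~x2 is true.
  12. (~x2 | x5 | x11) — x11 is true.
  13. (~x12 | ~x13) — ~x13 is true.
  14. (~x6 | ~x4 | ~x10) — ~x4 is true.
  15. (x4 | ~x2 | ~x1) — ~x1 is true.
  16. (~x11 | ~x12 | ~x2) — ~x2 is true.
  17. (x7 | ~x8 | x10) — x10 is true.
  18. (~x2 | x5) — ~x2 is true.
  19. (~x2 | ~x9) — ~x2 is true.
  20. (x8 | ~x7 | x3) — x8 is true.
  21. (~x2 | x5 | ~x1) — ~x2 is true.
  22. (x12 | x13) — x12 is true.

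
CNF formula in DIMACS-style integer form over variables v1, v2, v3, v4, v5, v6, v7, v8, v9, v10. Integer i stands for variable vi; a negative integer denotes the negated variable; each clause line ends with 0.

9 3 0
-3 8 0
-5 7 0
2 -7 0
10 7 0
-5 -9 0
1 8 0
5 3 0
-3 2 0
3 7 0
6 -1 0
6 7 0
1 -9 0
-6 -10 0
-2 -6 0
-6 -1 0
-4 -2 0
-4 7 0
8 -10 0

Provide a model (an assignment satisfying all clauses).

v1=False, v2=True, v3=True, v4=False, v5=True, v6=False, v7=True, v8=True, v9=False, v10=False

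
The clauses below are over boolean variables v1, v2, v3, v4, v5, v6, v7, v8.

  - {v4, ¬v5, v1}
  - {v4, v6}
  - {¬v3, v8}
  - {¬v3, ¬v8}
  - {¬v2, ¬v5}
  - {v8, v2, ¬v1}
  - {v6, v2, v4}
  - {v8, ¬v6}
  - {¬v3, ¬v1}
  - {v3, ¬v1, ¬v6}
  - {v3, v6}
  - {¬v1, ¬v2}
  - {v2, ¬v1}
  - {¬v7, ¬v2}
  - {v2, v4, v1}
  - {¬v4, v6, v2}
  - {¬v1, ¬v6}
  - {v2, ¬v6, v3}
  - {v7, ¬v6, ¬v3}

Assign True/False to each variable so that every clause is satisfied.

v1=F, v2=T, v3=F, v4=F, v5=F, v6=T, v7=F, v8=T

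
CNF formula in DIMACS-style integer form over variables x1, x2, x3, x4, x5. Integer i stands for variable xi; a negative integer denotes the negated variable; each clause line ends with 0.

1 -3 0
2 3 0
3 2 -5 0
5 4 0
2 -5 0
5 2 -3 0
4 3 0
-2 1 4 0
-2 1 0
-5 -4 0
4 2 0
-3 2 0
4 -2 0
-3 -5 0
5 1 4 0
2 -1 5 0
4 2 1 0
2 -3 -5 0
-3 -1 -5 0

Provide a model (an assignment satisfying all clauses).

x1 = T  x2 = T  x3 = F  x4 = T  x5 = F

Check each clause:
  1. (x1 | ~x3) — x1 is true.
  2. (x3 | x2) — x2 is true.
  3. (x3 | x2 | ~x5) — x2 is true.
  4. (x4 | x5) — x4 is true.
  5. (x2 | ~x5) — x2 is true.
  6. (x2 | x5 | ~x3) — x2 is true.
  7. (x3 | x4) — x4 is true.
  8. (x4 | ~x2 | x1) — x1 is true.
  9. (~x2 | x1) — x1 is true.
  10. (~x5 | ~x4) — ~x5 is true.
  11. (x4 | x2) — x2 is true.
  12. (~x3 | x2) — x2 is true.
  13. (~x2 | x4) — x4 is true.
  14. (~x3 | ~x5) — ~x5 is true.
  15. (x5 | x4 | x1) — x1 is true.
  16. (x5 | x2 | ~x1) — x2 is true.
  17. (x4 | x1 | x2) — x1 is true.
  18. (~x5 | x2 | ~x3) — x2 is true.
  19. (~x1 | ~x3 | ~x5) — ~x5 is true.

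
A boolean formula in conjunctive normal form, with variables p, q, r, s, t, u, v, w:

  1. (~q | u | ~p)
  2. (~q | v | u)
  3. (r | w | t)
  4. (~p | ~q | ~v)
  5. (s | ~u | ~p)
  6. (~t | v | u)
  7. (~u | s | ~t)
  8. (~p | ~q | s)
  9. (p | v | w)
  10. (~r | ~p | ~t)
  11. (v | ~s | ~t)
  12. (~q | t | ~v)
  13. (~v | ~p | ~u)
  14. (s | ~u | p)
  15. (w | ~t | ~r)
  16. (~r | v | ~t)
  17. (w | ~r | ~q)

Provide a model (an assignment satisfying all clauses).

Pure literal: q appears only negated; assign q = False.
w occurs only positively in the remaining clauses — set w = True.
Try p = False.
Try r = False.
The remaining clauses are satisfied by s = False, t = False, u = False, v = False.

p=False, q=False, r=False, s=False, t=False, u=False, v=False, w=True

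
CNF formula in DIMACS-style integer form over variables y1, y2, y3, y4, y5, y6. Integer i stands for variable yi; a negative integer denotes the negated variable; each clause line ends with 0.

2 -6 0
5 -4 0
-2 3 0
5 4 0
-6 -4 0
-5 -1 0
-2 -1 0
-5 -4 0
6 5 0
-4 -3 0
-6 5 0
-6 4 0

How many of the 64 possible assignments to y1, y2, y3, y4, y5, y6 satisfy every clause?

Satisfying assignments:
  y1=F y2=F y3=F y4=F y5=T y6=F
  y1=F y2=F y3=T y4=F y5=T y6=F
  y1=F y2=T y3=T y4=F y5=T y6=F
Count: 3.

3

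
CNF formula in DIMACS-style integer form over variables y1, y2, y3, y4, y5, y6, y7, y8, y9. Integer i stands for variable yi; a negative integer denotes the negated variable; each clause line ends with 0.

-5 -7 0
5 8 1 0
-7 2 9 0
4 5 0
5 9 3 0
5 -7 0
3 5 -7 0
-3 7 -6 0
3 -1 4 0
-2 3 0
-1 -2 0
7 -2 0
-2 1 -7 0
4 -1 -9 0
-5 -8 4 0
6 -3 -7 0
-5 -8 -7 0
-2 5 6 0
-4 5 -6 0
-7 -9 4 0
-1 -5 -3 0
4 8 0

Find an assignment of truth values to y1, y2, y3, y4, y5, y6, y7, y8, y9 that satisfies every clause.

y1 = 0, y2 = 0, y3 = 0, y4 = 1, y5 = 0, y6 = 0, y7 = 0, y8 = 1, y9 = 1

Set y1 = False and propagate.
For the remaining variables, y2 = False, y3 = False, y4 = True, y5 = False, y6 = False, y7 = False, y8 = True, y9 = True works.
Every clause has at least one true literal under this assignment.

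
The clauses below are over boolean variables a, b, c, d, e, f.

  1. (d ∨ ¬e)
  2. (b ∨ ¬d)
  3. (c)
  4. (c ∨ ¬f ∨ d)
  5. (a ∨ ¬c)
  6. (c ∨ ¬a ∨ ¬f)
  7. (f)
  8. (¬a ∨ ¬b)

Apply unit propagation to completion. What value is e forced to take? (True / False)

False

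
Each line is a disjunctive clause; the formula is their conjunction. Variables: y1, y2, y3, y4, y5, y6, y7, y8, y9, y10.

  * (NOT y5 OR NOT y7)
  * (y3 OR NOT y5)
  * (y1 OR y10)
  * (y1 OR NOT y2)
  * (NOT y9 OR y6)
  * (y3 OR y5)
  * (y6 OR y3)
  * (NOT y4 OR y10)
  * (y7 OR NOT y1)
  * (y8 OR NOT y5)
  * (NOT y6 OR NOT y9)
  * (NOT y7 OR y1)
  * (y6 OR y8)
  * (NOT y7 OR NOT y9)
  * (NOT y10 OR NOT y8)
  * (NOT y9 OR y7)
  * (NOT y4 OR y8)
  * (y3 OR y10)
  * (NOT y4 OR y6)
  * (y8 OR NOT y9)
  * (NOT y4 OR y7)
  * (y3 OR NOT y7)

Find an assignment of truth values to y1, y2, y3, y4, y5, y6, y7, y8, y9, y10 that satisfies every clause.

y1=T, y2=F, y3=T, y4=F, y5=F, y6=T, y7=T, y8=F, y9=F, y10=F

Pure literal: y2 appears only negated; assign y2 = False.
y3 occurs only positively in the remaining clauses — set y3 = True.
Try y1 = True.
  then y7 is forced to True.
  then y5 is forced to False.
  then y9 is forced to False.
Set y4 = False and propagate.
Branch on y6: take y6 = True.
The remaining clauses are satisfied by y8 = False, y10 = False.
Every clause has at least one true literal under this assignment.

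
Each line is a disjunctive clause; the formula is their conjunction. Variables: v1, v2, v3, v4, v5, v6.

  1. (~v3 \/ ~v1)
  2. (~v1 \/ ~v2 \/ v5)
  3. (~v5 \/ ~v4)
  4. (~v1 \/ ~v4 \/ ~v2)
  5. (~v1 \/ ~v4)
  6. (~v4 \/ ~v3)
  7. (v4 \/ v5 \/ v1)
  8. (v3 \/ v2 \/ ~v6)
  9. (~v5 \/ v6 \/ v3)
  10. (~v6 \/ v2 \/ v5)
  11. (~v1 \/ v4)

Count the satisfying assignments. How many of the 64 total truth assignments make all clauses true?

8

Case analysis on v1 and v4:
  v1=T, v4=T: a clause becomes empty — 0.
  v1=T, v4=F: a clause becomes empty — 0.
  v1=F, v4=T: remaining (v2,v3,v5,v6) ∈ {(F,F,F,F); (T,F,F,F); (T,F,F,T)} — 3.
  v1=F, v4=F: 5 of the 16 assignments to (v2,v3,v5,v6) work.
Total: 0 + 0 + 3 + 5 = 8.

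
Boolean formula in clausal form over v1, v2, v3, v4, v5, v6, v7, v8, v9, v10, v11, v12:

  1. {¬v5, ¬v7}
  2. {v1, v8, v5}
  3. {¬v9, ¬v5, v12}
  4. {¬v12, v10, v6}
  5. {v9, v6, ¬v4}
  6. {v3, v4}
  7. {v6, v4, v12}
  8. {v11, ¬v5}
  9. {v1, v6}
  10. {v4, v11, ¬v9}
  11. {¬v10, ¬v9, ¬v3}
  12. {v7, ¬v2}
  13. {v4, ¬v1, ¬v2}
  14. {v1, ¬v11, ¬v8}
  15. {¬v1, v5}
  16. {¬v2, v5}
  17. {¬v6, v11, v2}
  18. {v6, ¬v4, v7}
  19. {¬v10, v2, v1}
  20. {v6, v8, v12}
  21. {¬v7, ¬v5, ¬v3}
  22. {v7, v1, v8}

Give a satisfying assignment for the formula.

v1 = T, v2 = F, v3 = T, v4 = F, v5 = T, v6 = T, v7 = F, v8 = F, v9 = F, v10 = T, v11 = T, v12 = F

Set v1 = True and propagate.
  then v5 is forced to True.
  then v7 is forced to False.
  then v11 is forced to True.
  then v2 is forced to False.
The remaining clauses are satisfied by v3 = True, v4 = False, v6 = True, v8 = False, v9 = False, v10 = True, v12 = False.
Every clause has at least one true literal under this assignment.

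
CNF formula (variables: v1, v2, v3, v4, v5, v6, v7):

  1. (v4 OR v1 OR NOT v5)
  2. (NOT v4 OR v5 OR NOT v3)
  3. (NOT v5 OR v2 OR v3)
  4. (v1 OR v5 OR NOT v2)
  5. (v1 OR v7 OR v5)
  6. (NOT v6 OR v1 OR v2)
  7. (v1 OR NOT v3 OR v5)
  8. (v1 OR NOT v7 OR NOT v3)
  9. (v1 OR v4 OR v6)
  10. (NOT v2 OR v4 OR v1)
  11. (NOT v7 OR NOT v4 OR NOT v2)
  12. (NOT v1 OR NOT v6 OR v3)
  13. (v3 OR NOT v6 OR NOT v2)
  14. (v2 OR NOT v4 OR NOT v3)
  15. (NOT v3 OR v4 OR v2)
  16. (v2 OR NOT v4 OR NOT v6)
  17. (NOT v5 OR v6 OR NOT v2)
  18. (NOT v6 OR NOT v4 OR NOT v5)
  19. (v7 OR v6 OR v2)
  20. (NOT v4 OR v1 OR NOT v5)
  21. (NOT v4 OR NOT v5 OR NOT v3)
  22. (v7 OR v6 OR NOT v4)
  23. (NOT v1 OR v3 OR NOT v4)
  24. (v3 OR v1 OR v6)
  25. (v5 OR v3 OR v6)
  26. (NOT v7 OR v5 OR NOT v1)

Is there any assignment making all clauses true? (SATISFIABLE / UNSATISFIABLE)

SATISFIABLE

Set v1 = True and propagate.
Branch on v2: take v2 = True.
Branch on v3: take v3 = True.
For the remaining variables, v4 = False, v5 = False, v6 = True, v7 = False works.
Every clause has at least one true literal under this assignment.
So v1=True, v2=True, v3=True, v4=False, v5=False, v6=True, v7=False is a satisfying assignment.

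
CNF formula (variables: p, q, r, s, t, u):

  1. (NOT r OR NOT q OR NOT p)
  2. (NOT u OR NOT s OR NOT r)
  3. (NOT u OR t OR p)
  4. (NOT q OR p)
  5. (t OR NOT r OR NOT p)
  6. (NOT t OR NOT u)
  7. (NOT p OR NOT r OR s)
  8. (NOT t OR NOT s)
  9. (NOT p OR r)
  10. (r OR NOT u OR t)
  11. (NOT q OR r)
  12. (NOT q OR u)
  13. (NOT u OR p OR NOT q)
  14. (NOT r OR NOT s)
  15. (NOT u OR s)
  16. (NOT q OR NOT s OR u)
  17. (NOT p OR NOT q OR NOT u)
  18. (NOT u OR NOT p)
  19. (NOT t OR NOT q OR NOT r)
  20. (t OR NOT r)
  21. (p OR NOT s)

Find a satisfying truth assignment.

p=F, q=F, r=T, s=F, t=T, u=F

Pure literal: q appears only negated; assign q = False.
Try p = False.
  then s is forced to False.
  then u is forced to False.
For the remaining variables, r = True, t = True works.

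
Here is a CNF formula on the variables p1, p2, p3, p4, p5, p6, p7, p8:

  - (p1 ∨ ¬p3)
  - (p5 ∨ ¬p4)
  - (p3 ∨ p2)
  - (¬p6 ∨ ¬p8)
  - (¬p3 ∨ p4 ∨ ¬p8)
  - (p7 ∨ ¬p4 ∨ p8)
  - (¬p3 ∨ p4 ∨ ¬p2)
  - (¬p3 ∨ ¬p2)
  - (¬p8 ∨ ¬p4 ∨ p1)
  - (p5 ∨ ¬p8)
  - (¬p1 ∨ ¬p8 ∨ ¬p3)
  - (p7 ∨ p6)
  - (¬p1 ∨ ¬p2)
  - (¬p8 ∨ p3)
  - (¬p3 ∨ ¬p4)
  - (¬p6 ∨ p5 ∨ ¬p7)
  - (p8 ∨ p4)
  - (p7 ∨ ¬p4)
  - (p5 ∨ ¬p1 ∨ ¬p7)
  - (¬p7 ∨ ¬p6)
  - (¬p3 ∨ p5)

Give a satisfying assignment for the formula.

p1=F, p2=T, p3=F, p4=T, p5=T, p6=F, p7=T, p8=F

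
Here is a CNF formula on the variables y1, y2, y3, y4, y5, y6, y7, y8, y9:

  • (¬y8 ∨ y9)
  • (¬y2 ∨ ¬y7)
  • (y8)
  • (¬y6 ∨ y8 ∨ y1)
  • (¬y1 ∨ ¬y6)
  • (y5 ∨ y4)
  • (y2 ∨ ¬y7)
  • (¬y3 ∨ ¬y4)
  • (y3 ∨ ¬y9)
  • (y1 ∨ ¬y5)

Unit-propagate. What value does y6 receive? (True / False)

False

(y8) is a unit clause: y8 = True.
In (¬y8 ∨ y9), ¬y8 is now false; y9 must hold, so y9 = True.
(¬y9 ∨ y3) with y9 = True leaves only y3, so y3 = True.
In (¬y3 ∨ ¬y4), ¬y3 is now false; ¬y4 must hold, so y4 = False.
From (y5 ∨ y4) and y4 = False: y5 = True.
(¬y5 ∨ y1) with y5 = True leaves only y1, so y1 = True.
In (¬y1 ∨ ¬y6), ¬y1 is now false; ¬y6 must hold, so y6 = False.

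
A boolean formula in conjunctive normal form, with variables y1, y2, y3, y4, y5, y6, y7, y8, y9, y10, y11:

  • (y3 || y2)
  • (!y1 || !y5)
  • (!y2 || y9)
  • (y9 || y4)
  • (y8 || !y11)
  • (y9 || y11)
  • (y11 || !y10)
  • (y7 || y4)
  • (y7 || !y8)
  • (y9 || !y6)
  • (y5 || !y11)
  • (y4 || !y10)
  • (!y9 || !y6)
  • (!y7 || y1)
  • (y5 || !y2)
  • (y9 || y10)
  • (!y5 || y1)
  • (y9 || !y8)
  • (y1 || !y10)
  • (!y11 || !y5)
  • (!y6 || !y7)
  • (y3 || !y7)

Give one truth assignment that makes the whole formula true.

y1=True, y2=False, y3=True, y4=True, y5=False, y6=False, y7=True, y8=True, y9=True, y10=False, y11=False

Check each clause:
  1. (y3 || y2) — y3 is true.
  2. (!y1 || !y5) — !y5 is true.
  3. (!y2 || y9) — y9 is true.
  4. (y9 || y4) — y9 is true.
  5. (!y11 || y8) — y8 is true.
  6. (y9 || y11) — y9 is true.
  7. (!y10 || y11) — !y10 is true.
  8. (y7 || y4) — y4 is true.
  9. (y7 || !y8) — y7 is true.
  10. (y9 || !y6) — y9 is true.
  11. (!y11 || y5) — !y11 is true.
  12. (!y10 || y4) — y4 is true.
  13. (!y9 || !y6) — !y6 is true.
  14. (!y7 || y1) — y1 is true.
  15. (!y2 || y5) — !y2 is true.
  16. (y10 || y9) — y9 is true.
  17. (!y5 || y1) — y1 is true.
  18. (y9 || !y8) — y9 is true.
  19. (!y10 || y1) — y1 is true.
  20. (!y11 || !y5) — !y5 is true.
  21. (!y6 || !y7) — !y6 is true.
  22. (!y7 || y3) — y3 is true.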